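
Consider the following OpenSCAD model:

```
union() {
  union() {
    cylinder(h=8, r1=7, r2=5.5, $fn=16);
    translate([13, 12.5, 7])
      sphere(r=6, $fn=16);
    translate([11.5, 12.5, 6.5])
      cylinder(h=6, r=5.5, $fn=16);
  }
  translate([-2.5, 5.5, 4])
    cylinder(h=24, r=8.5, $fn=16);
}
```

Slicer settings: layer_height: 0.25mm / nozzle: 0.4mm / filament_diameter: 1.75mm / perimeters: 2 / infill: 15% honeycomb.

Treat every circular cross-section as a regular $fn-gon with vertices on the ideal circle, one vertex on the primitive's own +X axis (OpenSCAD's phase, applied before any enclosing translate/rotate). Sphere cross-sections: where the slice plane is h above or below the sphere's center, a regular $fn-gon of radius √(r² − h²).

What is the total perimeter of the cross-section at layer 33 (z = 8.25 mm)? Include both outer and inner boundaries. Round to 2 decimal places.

At z = 8.25 mm: the cone is not intersected at this z (z outside [0, 8]); the r=6 sphere at (13, 12.5) slices to a regular 16-gon of circumradius 5.868 (√(r²−h²) with h=1.25 from center) (perimeter = 2·16·5.868·sin(180°/16) = 36.64 mm); the r=5.5 cylinder at (11.5, 12.5) contributes a regular 16-gon of circumradius 5.5 (perimeter = 2·16·5.500·sin(180°/16) = 34.34 mm); Merging all regions: the regions partially overlap (shared area 81.75 mm²), so the edge portions inside another operand are dropped and the merged outline is re-measured after clipping — boundary = 38.60 mm; the cylinder at (-2.5, 5.5): section is a regular 16-gon, circumradius r=8.5 (perimeter = 2·16·8.500·sin(180°/16) = 53.06 mm); Combining (union): the 2 present regions are separate (no shared area or edge), so areas and boundary lengths simply add and each stays a separate island — boundary = 91.66 mm. Overall, the cross-section has 2 separate islands. Total boundary length (outer) = 91.66 mm.

91.66 mm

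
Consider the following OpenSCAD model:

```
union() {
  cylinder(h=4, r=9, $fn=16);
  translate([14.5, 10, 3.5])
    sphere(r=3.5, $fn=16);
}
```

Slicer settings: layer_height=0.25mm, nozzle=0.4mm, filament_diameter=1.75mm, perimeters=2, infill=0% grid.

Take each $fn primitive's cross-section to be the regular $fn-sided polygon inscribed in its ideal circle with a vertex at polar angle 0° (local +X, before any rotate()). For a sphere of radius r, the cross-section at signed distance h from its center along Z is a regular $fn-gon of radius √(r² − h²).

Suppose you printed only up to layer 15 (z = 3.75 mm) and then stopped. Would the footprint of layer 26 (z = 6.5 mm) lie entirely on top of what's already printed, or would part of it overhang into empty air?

entirely on top

Compare the two slices. At z = 3.75: the r=9 cylinder gives a regular 16-gon of circumradius 9 (constant along its height) (area = (16/2)·9.000²·sin(360°/16) = 247.98 mm²); the r=3.5 sphere at (14.5, 10) slices to a regular 16-gon of circumradius 3.491 (√(r²−h²) with h=0.25 from center) (area = (16/2)·3.491²·sin(360°/16) = 37.31 mm²); Taking the union: the 2 present regions are separate (no shared area or edge), so areas and boundary lengths simply add and each stays a separate island — area = 285.29 mm². At z = 6.5: the cylinder is absent (z outside [0, 4]); the r=3.5 sphere at (14.5, 10) slices to a regular 16-gon of circumradius 1.803 (√(r²−h²) with h=3 from center) (area = (16/2)·1.803²·sin(360°/16) = 9.95 mm²); Merging all regions: only the r=3.5 sphere at (14.5, 10) is present, so the union is just that shape — area = 9.95 mm². Checking containment: the cross-section at z = 6.5 is a subset of the cross-section at z = 3.75.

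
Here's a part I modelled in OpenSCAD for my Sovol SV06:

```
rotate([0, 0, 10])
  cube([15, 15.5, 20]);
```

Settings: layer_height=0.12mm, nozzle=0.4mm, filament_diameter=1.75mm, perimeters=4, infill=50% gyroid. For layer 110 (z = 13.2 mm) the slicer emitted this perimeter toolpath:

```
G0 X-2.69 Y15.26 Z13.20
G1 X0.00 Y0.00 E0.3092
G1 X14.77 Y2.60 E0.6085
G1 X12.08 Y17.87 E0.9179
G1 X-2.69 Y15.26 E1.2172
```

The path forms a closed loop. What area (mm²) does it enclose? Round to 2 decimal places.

Apply the shoelace formula to the sequence of (X, Y) vertices; enclosed area = 232.47 mm².

232.47 mm²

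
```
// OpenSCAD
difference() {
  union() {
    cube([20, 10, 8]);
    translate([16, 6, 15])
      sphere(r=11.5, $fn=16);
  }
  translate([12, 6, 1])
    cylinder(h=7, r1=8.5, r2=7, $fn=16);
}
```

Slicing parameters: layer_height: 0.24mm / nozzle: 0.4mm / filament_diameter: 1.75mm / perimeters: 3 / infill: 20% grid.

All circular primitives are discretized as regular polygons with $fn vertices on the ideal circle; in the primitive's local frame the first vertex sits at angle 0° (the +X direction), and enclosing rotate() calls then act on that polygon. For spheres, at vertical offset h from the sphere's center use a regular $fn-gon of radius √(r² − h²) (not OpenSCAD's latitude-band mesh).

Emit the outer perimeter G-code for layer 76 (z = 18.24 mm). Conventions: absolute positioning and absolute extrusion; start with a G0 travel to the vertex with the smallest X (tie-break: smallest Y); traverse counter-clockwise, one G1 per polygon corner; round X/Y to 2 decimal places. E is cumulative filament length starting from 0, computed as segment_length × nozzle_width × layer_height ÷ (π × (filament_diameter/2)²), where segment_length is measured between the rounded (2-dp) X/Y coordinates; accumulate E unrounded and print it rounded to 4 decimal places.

At z = 18.24 mm: the cube is not intersected at this z (z outside [0, 8]); the r=11.5 sphere at (16, 6) slices to a regular 16-gon of circumradius 11.034 (√(r²−h²) with h=3.24 from center); Combining (union): only the r=11.5 sphere at (16, 6) is present, so the union is just that shape — 1 connected region; the cone at (12, 6) is not intersected at this z (z outside [1, 8]); Taking the first minus the rest: none of the subtracted shapes is present at this height, so the result so far is unchanged — 1 connected region. The outline is a single polygon with 16 vertices. Extrusion per mm of travel: 0.4 × 0.24 / (π × 0.875²) = 0.039912. Accumulating E over each segment gives final E = 2.7483.

G0 X4.97 Y6.00 Z18.24
G1 X5.81 Y1.78 E0.1717
G1 X8.20 Y-1.80 E0.3435
G1 X11.78 Y-4.19 E0.5153
G1 X16.00 Y-5.03 E0.6871
G1 X20.22 Y-4.19 E0.8588
G1 X23.80 Y-1.80 E1.0306
G1 X26.19 Y1.78 E1.2024
G1 X27.03 Y6.00 E1.3741
G1 X26.19 Y10.22 E1.5459
G1 X23.80 Y13.80 E1.7177
G1 X20.22 Y16.19 E1.8895
G1 X16.00 Y17.03 E2.0612
G1 X11.78 Y16.19 E2.2329
G1 X8.20 Y13.80 E2.4047
G1 X5.81 Y10.22 E2.5765
G1 X4.97 Y6.00 E2.7483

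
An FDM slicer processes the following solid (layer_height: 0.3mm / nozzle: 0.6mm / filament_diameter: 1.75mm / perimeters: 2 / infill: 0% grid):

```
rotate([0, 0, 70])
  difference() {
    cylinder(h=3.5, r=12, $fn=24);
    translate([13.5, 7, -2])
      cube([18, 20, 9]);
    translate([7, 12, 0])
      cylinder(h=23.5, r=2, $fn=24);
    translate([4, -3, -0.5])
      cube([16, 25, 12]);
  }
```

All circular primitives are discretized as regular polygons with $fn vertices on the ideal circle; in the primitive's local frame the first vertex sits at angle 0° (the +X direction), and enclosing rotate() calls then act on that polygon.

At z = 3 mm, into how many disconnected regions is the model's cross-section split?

1

At z = 3 mm: the cylinder: section is a regular 24-gon, circumradius r=12; the 18×20 cube at (13.5, 7) contributes its full rectangle; the cylinder at (7, 12): section is a regular 24-gon, circumradius r=2; the 16×25 cube at (4, -3) contributes its full rectangle; Subtracting the remaining from the first: starting from the r=12 cylinder, the 18×20 cube at (13.5, 7) misses the remaining region (no effect); the r=2 cylinder at (7, 12) partially overlaps it — only the 0.04 mm² overlap (of its 12.42 mm²) is removed, clipping the outline; the 16×25 cube at (4, -3) partially overlaps it — only the 88.34 mm² overlap (of its 400.00 mm²) is removed, clipping the outline — 1 connected region; (whole slice rotated 70° about Z — lengths, areas and connectivity unchanged). The result has 1 disconnected region.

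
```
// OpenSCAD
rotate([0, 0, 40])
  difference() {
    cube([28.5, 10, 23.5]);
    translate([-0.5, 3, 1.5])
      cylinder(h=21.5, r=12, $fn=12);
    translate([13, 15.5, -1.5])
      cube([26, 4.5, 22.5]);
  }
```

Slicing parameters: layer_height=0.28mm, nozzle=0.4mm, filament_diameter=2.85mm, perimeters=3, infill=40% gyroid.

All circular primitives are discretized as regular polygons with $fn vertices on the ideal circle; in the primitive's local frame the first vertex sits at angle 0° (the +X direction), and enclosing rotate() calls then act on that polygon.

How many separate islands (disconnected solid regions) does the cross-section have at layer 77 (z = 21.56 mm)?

At z = 21.56 mm: the cube (footprint 28.5×10) is included at this height; the cylinder at (-0.5, 3): section is a regular 12-gon, circumradius r=12; the cube at (13, 15.5) is not intersected at this z (z outside [-1.5, 21]); Taking the first minus the rest: starting from the 28.5×10 cube, the r=12 cylinder at (-0.5, 3) partially overlaps it — only the 106.86 mm² overlap (of its 432.00 mm²) is removed, clipping the outline — 1 connected region; (whole slice rotated 40° about Z — lengths, areas and connectivity unchanged). Overall, the cross-section is a single solid region. Island count = 1.

1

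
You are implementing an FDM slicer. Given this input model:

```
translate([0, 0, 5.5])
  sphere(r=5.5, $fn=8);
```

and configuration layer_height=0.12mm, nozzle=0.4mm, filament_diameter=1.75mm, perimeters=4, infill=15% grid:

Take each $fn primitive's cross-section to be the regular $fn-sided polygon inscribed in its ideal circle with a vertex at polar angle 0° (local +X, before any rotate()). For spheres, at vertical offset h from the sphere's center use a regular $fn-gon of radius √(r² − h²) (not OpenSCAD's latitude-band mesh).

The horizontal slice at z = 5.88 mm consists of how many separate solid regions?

1

At z = 5.88 mm: the r=5.5 sphere slices to a regular 8-gon of circumradius 5.487 (√(r²−h²) with h=0.38 from center). The result has 1 disconnected region.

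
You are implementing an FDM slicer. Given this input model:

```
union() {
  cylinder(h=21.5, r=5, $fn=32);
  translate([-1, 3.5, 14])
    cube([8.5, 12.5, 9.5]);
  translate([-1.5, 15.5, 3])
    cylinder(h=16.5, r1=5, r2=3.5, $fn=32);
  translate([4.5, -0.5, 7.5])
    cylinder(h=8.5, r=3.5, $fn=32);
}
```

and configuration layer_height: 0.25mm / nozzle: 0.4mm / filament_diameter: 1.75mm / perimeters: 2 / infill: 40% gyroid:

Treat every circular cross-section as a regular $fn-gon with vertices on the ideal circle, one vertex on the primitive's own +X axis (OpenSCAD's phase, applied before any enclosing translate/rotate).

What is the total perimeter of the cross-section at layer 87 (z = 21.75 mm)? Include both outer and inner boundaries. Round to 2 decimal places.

42.00 mm

At z = 21.75 mm: the cylinder is absent (z outside [0, 21.5]); the cube at (-1, 3.5) is present — its section is the full 8.5×12.5 rectangle (perimeter 42.00 mm); the cone at (-1.5, 15.5) is absent (z outside [3, 19.5]); the cylinder at (4.5, -0.5) does not reach this height (z outside [7.5, 16]); Combining (union): only the 8.5×12.5 cube at (-1, 3.5) is present, so the union is just that shape — boundary = 42.00 mm. Overall, the cross-section is a single solid region. Total boundary length (outer) = 42.00 mm.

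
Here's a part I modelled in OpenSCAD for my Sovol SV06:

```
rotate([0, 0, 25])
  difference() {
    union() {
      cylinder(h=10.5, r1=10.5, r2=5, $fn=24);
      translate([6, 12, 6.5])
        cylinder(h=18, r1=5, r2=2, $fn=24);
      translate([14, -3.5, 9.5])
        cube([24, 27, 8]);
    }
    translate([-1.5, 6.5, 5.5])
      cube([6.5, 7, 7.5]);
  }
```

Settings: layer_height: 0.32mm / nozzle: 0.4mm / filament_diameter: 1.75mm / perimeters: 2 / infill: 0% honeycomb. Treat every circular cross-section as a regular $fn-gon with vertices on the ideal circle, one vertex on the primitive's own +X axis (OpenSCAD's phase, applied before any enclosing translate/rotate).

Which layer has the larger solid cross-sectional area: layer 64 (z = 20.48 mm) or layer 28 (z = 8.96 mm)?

Layer 64 (z = 20.48): the cone is not intersected at this z (z outside [0, 10.5]); the cone at (6, 12) (r1=5→r2=2) has section circumradius 2.670 here — a regular 24-gon (area = (24/2)·2.670²·sin(360°/24) = 22.14 mm²); the cube at (14, -3.5) is not intersected at this z (z outside [9.5, 17.5]); Merging all regions: only the cone at (6, 12) is present, so the union is just that shape — area = 22.14 mm²; the cube at (-1.5, 6.5) is not intersected at this z (z outside [5.5, 13]); Subtracting the remaining from the first: none of the subtracted shapes is present at this height, so the result so far is unchanged — area = 22.14 mm²; (rotated 25° about Z; rotation is an isometry so areas/perimeters/island counts are preserved). So its area = 22.14 mm². Layer 28 (z = 8.96): the cone contributes a regular 24-gon of circumradius 5.807 (interpolated between r1=10.5 and r2=5 at t=0.853) (area = (24/2)·5.807²·sin(360°/24) = 104.72 mm²); the cone at (6, 12) contributes a regular 24-gon of circumradius 4.590 (interpolated between r1=5 and r2=2 at t=0.137) (area = (24/2)·4.590²·sin(360°/24) = 65.43 mm²); the cube at (14, -3.5) is absent (z outside [9.5, 17.5]); Taking the union: the 2 present regions are separate (no shared area or edge), so areas and boundary lengths simply add and each stays a separate island — area = 170.15 mm²; the cube at (-1.5, 6.5) (footprint 6.5×7) is included at this height (area 45.50 mm²); Taking the first minus the rest: starting from that combined region (170.15 mm²), the 6.5×7 cube at (-1.5, 6.5) partially overlaps it — only the 17.06 mm² overlap (of its 45.50 mm²) is removed, clipping the outline — area = 153.10 mm²; (whole slice rotated 25° about Z — lengths, areas and connectivity unchanged). So its area = 153.10 mm². Layer 28 is larger (153.10 vs 22.14 mm²).

layer 28 (z = 8.96 mm)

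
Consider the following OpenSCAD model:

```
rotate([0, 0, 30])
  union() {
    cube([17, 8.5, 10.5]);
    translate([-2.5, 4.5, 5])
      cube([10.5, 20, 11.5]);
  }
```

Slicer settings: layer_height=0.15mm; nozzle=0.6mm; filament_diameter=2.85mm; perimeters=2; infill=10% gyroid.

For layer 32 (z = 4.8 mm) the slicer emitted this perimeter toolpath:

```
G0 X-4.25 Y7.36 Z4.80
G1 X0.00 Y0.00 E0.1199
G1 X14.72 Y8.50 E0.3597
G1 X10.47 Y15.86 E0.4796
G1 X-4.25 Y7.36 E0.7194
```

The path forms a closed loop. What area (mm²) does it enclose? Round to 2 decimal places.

144.46 mm²

Apply the shoelace formula to the sequence of (X, Y) vertices; enclosed area = 144.46 mm².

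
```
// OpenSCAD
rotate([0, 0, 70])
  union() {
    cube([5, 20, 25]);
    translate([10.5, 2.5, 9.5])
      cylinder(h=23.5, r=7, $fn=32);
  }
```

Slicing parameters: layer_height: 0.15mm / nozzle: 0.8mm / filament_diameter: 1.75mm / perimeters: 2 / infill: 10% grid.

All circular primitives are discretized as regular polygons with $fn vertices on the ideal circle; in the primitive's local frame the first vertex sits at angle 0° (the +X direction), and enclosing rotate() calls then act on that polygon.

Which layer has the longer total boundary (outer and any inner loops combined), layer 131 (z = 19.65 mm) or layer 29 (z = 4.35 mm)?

Layer 131 (z = 19.65): the 5×20 cube contributes its full rectangle (perimeter 50.00 mm); the r=7 cylinder at (10.5, 2.5) gives a regular 32-gon of circumradius 7 (constant along its height) (perimeter = 2·32·7.000·sin(180°/32) = 43.91 mm); Taking the union: the regions partially overlap (shared area 7.64 mm²), so the edge portions inside another operand are dropped and the merged outline is re-measured after clipping — boundary = 78.93 mm; (rotated 70° about Z; rotation is an isometry so areas/perimeters/island counts are preserved). So its perimeter = 78.93 mm. Layer 29 (z = 4.35): the cube (footprint 5×20) is included at this height (perimeter 50.00 mm); the cylinder at (10.5, 2.5) is not intersected at this z (z outside [9.5, 33]); Taking the union: only the 5×20 cube is present, so the union is just that shape — boundary = 50.00 mm; (rotated 70° about Z; rotation is an isometry so areas/perimeters/island counts are preserved). So its perimeter = 50.00 mm. Layer 131 is larger (78.93 vs 50.00 mm).

layer 131 (z = 19.65 mm)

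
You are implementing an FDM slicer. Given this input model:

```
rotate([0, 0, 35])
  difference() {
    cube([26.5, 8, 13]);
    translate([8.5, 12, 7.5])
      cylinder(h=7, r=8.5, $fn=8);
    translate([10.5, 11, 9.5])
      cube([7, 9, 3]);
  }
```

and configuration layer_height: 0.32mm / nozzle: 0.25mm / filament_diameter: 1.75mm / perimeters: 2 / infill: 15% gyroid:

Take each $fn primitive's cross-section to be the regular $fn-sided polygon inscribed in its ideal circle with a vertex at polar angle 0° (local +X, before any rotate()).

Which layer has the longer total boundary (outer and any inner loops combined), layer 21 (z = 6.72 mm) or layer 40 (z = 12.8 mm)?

layer 40 (z = 12.8 mm)

Layer 21 (z = 6.72): the cube (footprint 26.5×8) is included at this height (perimeter 69.00 mm); the cylinder at (8.5, 12) does not reach this height (z outside [7.5, 14.5]); the cube at (10.5, 11) is absent (z outside [9.5, 12.5]); Subtracting the remaining from the first: none of the subtracted shapes is present at this height, so the 26.5×8 cube is unchanged — boundary = 69.00 mm; (whole slice rotated 35° about Z — lengths, areas and connectivity unchanged). So its perimeter = 69.00 mm. Layer 40 (z = 12.8): the 26.5×8 cube contributes its full rectangle (perimeter 69.00 mm); the r=8.5 cylinder at (8.5, 12) contributes a regular 8-gon of circumradius 8.5 (perimeter = 2·8·8.500·sin(180°/8) = 52.04 mm); the cube at (10.5, 11) is not intersected at this z (z outside [9.5, 12.5]); Subtracting the remaining from the first: starting from the 26.5×8 cube, the r=8.5 cylinder at (8.5, 12) partially overlaps it — only the 40.80 mm² overlap (of its 204.35 mm²) is removed, clipping the outline — boundary = 72.68 mm; (whole slice rotated 35° about Z — lengths, areas and connectivity unchanged). So its perimeter = 72.68 mm. Layer 40 is larger (72.68 vs 69.00 mm).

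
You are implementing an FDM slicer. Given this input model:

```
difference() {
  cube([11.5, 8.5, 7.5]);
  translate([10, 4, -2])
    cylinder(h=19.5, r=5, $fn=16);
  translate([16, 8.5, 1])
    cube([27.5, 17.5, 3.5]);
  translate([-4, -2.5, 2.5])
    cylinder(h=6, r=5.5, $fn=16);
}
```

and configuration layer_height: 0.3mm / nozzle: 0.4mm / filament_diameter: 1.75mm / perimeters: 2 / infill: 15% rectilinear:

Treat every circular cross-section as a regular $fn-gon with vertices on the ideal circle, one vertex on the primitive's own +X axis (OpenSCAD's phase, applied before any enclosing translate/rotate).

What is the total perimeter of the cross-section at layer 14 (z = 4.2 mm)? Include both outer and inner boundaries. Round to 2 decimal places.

33.37 mm

At z = 4.2 mm: the cube (footprint 11.5×8.5) is included at this height (perimeter 40.00 mm); the cylinder at (10, 4): section is a regular 16-gon, circumradius r=5 (perimeter = 2·16·5.000·sin(180°/16) = 31.21 mm); the cube at (16, 8.5) is present — its section is the full 27.5×17.5 rectangle (perimeter 90.00 mm); the r=5.5 cylinder at (-4, -2.5) gives a regular 16-gon of circumradius 5.5 (constant along its height) (perimeter = 2·16·5.500·sin(180°/16) = 34.34 mm); After the difference (first − rest): starting from the 11.5×8.5 cube, the r=5 cylinder at (10, 4) partially overlaps it — only the 48.58 mm² overlap (of its 76.54 mm²) is removed, clipping the outline; the 27.5×17.5 cube at (16, 8.5) misses the remaining region (no effect); the r=5.5 cylinder at (-4, -2.5) partially overlaps it — only the 0.50 mm² overlap (of its 92.61 mm²) is removed, clipping the outline — boundary = 33.37 mm. Overall, the cross-section is a single solid region. Total boundary length (outer) = 33.37 mm.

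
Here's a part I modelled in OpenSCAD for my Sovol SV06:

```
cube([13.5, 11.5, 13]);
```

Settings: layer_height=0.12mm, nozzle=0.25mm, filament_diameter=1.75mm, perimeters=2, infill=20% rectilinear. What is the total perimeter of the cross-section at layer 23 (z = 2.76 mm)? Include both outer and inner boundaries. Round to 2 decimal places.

50.00 mm

At z = 2.76 mm: the 13.5×11.5 cube contributes its full rectangle (perimeter 50.00 mm). Overall, the cross-section is a single solid region. Total boundary length (outer) = 50.00 mm.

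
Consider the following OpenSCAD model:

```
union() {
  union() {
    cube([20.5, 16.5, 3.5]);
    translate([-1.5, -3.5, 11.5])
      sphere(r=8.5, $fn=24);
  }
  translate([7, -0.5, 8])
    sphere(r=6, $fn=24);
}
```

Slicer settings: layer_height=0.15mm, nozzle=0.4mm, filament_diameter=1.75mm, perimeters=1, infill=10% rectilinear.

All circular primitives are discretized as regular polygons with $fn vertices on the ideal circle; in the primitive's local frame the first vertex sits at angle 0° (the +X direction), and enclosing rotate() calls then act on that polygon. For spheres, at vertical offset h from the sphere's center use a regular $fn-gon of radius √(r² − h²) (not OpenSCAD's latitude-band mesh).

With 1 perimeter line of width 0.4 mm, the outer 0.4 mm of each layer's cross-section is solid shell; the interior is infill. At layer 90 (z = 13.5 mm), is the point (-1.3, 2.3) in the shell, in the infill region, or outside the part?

At z = 13.5 mm: the cube is absent (z outside [0, 3.5]); the sphere at (-1.5, -3.5): section is a regular 24-gon, circumradius = √(r²−h²) = √(8.5²−2²) = 8.261; Taking the union: only the r=8.5 sphere at (-1.5, -3.5) is present, so the union is just that shape — 1 connected region; the r=6 sphere at (7, -0.5) slices to a regular 24-gon of circumradius 2.398 (√(r²−h²) with h=5.5 from center); Taking the union: the regions partially overlap (shared area 4.76 mm²), so overlapping operands fuse into one piece — 1 connected region. Overall, the cross-section is a single solid region. The nearest boundary edge runs (-1.50, 4.76)→(0.64, 4.48); distance from the point to it = 2.41 mm. The point is inside the cross-section and 2.41 mm from the nearest boundary — more than the 0.4 mm shell width (1 × 0.4), so it's in the infill interior.

infill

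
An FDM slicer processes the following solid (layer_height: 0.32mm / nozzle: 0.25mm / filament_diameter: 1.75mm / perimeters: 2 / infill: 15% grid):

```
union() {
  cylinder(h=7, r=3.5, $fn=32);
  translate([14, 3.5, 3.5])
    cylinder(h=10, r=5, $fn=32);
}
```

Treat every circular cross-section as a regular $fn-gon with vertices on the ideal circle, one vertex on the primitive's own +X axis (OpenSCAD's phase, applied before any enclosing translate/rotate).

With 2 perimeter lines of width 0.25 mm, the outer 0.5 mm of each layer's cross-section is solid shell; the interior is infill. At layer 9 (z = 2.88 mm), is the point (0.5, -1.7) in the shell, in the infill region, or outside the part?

At z = 2.88 mm: the cylinder: section is a regular 32-gon, circumradius r=3.5; the cylinder at (14, 3.5) is not intersected at this z (z outside [3.5, 13.5]); Merging all regions: only the r=3.5 cylinder is present, so the union is just that shape — 1 connected region. Overall, the cross-section is a single solid region. The nearest boundary edge runs (0.68, -3.43)→(1.34, -3.23); distance from the point to it = 1.71 mm. The point is inside the cross-section and 1.71 mm from the nearest boundary — more than the 0.5 mm shell width (2 × 0.25), so it's in the infill interior.

infill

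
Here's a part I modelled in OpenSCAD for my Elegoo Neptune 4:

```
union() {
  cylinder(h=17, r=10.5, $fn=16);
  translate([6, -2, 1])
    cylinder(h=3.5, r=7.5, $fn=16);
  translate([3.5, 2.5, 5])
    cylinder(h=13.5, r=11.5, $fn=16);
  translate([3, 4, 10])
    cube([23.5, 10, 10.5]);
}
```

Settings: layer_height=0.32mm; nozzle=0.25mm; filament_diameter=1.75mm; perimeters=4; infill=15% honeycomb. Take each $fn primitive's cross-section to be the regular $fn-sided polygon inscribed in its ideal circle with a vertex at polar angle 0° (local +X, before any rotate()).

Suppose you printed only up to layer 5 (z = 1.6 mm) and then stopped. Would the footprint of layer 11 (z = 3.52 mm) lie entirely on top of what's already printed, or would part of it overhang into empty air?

Compare the two slices. At z = 1.6: the r=10.5 cylinder contributes a regular 16-gon of circumradius 10.5 (area = (16/2)·10.500²·sin(360°/16) = 337.53 mm²); the r=7.5 cylinder at (6, -2) gives a regular 16-gon of circumradius 7.5 (constant along its height) (area = (16/2)·7.500²·sin(360°/16) = 172.21 mm²); the cylinder at (3.5, 2.5) is not intersected at this z (z outside [5, 18.5]); the cube at (3, 4) is not intersected at this z (z outside [10, 20.5]); Merging all regions: the regions partially overlap — summed areas 509.73 mm² minus the doubly-counted overlap 131.62 mm² gives 378.12 mm² — area = 378.12 mm². At z = 3.52: the cylinder: section is a regular 16-gon, circumradius r=10.5 (area = (16/2)·10.500²·sin(360°/16) = 337.53 mm²); the r=7.5 cylinder at (6, -2) contributes a regular 16-gon of circumradius 7.5 (area = (16/2)·7.500²·sin(360°/16) = 172.21 mm²); the cylinder at (3.5, 2.5) is absent (z outside [5, 18.5]); the cube at (3, 4) does not reach this height (z outside [10, 20.5]); Combining (union): the regions partially overlap — summed areas 509.73 mm² minus the doubly-counted overlap 131.62 mm² gives 378.12 mm² — area = 378.12 mm². Checking containment: the cross-section at z = 3.52 is a subset of the cross-section at z = 1.6.

entirely on top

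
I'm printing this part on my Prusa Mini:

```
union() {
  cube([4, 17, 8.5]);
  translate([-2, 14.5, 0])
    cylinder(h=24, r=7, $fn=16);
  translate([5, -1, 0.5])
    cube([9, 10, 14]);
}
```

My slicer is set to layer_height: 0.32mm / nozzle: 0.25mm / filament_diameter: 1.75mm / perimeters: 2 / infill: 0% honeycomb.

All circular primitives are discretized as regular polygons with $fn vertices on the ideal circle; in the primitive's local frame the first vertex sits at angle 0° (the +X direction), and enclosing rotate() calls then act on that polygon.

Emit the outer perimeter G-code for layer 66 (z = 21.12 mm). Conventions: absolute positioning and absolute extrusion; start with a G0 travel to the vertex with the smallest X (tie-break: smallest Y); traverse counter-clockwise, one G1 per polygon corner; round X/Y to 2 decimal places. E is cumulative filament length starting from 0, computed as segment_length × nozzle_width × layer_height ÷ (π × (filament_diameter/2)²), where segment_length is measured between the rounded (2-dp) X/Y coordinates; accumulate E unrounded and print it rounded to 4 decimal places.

G0 X-9.00 Y14.50 Z21.12
G1 X-8.47 Y11.82 E0.0909
G1 X-6.95 Y9.55 E0.1817
G1 X-4.68 Y8.03 E0.2726
G1 X-2.00 Y7.50 E0.3635
G1 X0.68 Y8.03 E0.4543
G1 X2.95 Y9.55 E0.5452
G1 X4.47 Y11.82 E0.6360
G1 X5.00 Y14.50 E0.7269
G1 X4.47 Y17.18 E0.8178
G1 X2.95 Y19.45 E0.9086
G1 X0.68 Y20.97 E0.9995
G1 X-2.00 Y21.50 E1.0904
G1 X-4.68 Y20.97 E1.1812
G1 X-6.95 Y19.45 E1.2721
G1 X-8.47 Y17.18 E1.3630
G1 X-9.00 Y14.50 E1.4538

At z = 21.12 mm: the cube is not intersected at this z (z outside [0, 8.5]); the r=7 cylinder at (-2, 14.5) contributes a regular 16-gon of circumradius 7; the cube at (5, -1) does not reach this height (z outside [0.5, 14.5]); Combining (union): only the r=7 cylinder at (-2, 14.5) is present, so the union is just that shape — 1 connected region. The outline is a single polygon with 16 vertices. Extrusion per mm of travel: 0.25 × 0.32 / (π × 0.875²) = 0.033260. Accumulating E over each segment gives final E = 1.4538.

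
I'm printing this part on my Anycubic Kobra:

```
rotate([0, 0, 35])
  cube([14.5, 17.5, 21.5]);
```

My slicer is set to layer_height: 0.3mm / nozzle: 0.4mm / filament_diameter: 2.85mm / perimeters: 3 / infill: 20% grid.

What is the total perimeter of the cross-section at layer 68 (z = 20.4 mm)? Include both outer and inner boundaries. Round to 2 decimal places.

64.00 mm

At z = 20.4 mm: the cube (footprint 14.5×17.5) is included at this height (perimeter 64.00 mm); (whole slice rotated 35° about Z — lengths, areas and connectivity unchanged). Overall, the cross-section is a single solid region. Total boundary length (outer) = 64.00 mm.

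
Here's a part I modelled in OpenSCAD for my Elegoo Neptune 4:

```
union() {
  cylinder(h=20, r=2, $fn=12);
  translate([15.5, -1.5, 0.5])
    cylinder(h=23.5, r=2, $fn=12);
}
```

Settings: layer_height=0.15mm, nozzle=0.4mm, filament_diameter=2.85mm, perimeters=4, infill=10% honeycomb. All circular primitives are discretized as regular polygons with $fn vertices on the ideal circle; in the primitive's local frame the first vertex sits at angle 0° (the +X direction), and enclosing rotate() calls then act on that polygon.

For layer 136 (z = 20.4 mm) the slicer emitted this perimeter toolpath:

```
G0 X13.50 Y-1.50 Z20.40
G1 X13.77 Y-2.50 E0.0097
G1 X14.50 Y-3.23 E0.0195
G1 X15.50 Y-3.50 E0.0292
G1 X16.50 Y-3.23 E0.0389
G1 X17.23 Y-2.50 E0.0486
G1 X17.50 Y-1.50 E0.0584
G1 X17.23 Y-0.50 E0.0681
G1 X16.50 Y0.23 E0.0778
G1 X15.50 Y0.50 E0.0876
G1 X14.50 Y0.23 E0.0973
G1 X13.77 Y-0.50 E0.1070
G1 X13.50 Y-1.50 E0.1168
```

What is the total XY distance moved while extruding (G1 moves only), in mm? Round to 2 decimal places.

12.42 mm

Sum the Euclidean lengths of each G1 segment: total = 12.42 mm.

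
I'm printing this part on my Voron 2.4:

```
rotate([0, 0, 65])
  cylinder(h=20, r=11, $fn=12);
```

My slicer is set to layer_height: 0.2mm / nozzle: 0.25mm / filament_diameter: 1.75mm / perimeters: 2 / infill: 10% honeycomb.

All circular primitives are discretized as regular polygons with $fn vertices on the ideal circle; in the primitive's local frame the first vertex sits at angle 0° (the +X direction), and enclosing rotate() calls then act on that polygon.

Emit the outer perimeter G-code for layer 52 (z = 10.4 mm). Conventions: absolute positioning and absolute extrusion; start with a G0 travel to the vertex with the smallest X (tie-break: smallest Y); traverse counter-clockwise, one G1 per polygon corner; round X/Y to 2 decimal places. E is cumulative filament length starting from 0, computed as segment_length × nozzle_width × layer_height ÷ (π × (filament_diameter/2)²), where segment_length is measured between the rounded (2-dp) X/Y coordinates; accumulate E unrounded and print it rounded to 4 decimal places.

G0 X-10.96 Y-0.96 Z10.40
G1 X-9.01 Y-6.31 E0.1184
G1 X-4.65 Y-9.97 E0.2367
G1 X0.96 Y-10.96 E0.3551
G1 X6.31 Y-9.01 E0.4735
G1 X9.97 Y-4.65 E0.5918
G1 X10.96 Y0.96 E0.7103
G1 X9.01 Y6.31 E0.8286
G1 X4.65 Y9.97 E0.9470
G1 X-0.96 Y10.96 E1.0654
G1 X-6.31 Y9.01 E1.1837
G1 X-9.97 Y4.65 E1.3021
G1 X-10.96 Y-0.96 E1.4205

At z = 10.4 mm: the cylinder: section is a regular 12-gon, circumradius r=11; (rotated 65° about Z; rotation is an isometry so areas/perimeters/island counts are preserved). The outline is a single polygon with 12 vertices. Extrusion per mm of travel: 0.25 × 0.2 / (π × 0.875²) = 0.020788. Accumulating E over each segment gives final E = 1.4205.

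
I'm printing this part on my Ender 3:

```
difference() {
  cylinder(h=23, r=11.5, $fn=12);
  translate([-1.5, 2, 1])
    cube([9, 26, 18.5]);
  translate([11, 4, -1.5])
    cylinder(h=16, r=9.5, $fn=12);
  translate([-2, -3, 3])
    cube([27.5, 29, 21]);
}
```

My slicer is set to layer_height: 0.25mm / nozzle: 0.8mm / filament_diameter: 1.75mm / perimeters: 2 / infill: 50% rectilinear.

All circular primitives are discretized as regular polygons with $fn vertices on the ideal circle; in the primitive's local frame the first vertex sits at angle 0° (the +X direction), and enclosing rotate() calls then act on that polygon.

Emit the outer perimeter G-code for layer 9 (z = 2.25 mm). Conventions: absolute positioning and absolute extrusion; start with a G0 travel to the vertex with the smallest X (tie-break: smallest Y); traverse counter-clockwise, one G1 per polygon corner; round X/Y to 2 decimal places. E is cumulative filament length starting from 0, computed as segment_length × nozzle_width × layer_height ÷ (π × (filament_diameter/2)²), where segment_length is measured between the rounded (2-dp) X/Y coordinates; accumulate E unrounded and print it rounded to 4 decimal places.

G0 X-11.50 Y0.00 Z2.25
G1 X-9.96 Y-5.75 E0.4950
G1 X-5.75 Y-9.96 E0.9900
G1 X0.00 Y-11.50 E1.4850
G1 X5.75 Y-9.96 E1.9800
G1 X9.96 Y-5.75 E2.4750
G1 X10.09 Y-5.26 E2.5172
G1 X6.25 Y-4.23 E2.8478
G1 X2.77 Y-0.75 E3.2570
G1 X2.04 Y2.00 E3.4936
G1 X-1.50 Y2.00 E3.7879
G1 X-1.50 Y11.10 E4.5446
G1 X-5.75 Y9.96 E4.9105
G1 X-9.96 Y5.75 E5.4055
G1 X-11.50 Y0.00 E5.9005

At z = 2.25 mm: the cylinder: section is a regular 12-gon, circumradius r=11.5; the 9×26 cube at (-1.5, 2) contributes its full rectangle; the r=9.5 cylinder at (11, 4) contributes a regular 12-gon of circumradius 9.5; the cube at (-2, -3) is not intersected at this z (z outside [3, 24]); After the difference (first − rest): starting from the r=11.5 cylinder, the 9×26 cube at (-1.5, 2) partially overlaps it — only the 76.54 mm² overlap (of its 234.00 mm²) is removed, clipping the outline; the r=9.5 cylinder at (11, 4) partially overlaps it — only the 62.63 mm² overlap (of its 270.75 mm²) is removed, clipping the outline — 1 connected region. The outline is a single polygon with 14 vertices. Extrusion per mm of travel: 0.8 × 0.25 / (π × 0.875²) = 0.083150. Accumulating E over each segment gives final E = 5.9005.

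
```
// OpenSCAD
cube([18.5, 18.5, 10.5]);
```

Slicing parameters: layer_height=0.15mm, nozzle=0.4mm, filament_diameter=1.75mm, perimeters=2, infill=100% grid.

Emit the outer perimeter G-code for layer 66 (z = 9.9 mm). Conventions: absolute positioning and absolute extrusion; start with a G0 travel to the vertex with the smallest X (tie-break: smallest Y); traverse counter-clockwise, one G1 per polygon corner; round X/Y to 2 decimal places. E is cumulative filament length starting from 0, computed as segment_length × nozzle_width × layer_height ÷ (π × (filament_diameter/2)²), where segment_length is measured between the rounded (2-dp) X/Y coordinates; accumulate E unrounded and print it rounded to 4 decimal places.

At z = 9.9 mm: the cube (footprint 18.5×18.5) is included at this height. The outline is a single polygon with 4 vertices. Extrusion per mm of travel: 0.4 × 0.15 / (π × 0.875²) = 0.024945. Accumulating E over each segment gives final E = 1.8459.

G0 X0.00 Y0.00 Z9.90
G1 X18.50 Y0.00 E0.4615
G1 X18.50 Y18.50 E0.9230
G1 X0.00 Y18.50 E1.3845
G1 X0.00 Y0.00 E1.8459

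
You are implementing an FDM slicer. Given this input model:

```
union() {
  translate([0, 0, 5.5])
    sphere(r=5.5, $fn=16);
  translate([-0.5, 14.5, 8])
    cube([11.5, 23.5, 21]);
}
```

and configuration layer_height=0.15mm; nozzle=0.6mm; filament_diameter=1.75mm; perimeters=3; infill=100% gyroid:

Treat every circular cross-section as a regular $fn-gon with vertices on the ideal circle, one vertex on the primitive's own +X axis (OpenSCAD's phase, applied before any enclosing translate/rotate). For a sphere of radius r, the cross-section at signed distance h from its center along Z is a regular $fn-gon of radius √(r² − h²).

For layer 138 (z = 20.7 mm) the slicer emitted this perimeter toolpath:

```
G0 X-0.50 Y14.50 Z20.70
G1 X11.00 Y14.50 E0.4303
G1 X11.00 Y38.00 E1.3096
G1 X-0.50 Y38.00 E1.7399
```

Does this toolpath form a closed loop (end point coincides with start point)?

Start point (G0): (-0.50, 14.50). End point (last G1): the path does not return to the start — open.

no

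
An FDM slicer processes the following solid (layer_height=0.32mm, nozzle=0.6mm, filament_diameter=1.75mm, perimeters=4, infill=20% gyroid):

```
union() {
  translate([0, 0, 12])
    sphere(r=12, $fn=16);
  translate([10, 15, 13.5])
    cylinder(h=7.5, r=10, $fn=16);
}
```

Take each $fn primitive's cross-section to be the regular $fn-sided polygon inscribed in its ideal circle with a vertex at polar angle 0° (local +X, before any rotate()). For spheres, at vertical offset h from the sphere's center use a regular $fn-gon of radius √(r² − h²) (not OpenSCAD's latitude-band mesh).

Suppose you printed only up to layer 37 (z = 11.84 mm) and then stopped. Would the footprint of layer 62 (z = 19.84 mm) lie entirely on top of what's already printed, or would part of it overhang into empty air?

Compare the two slices. At z = 11.84: the r=12 sphere contributes a regular 16-gon of circumradius √(12²−0.16²) = 11.999 (area = (16/2)·11.999²·sin(360°/16) = 440.77 mm²); the cylinder at (10, 15) does not reach this height (z outside [13.5, 21]); Merging all regions: only the r=12 sphere is present, so the union is just that shape — area = 440.77 mm². At z = 19.84: the r=12 sphere slices to a regular 16-gon of circumradius 9.085 (√(r²−h²) with h=7.84 from center) (area = (16/2)·9.085²·sin(360°/16) = 252.68 mm²); the cylinder at (10, 15): section is a regular 16-gon, circumradius r=10 (area = (16/2)·10.000²·sin(360°/16) = 306.15 mm²); Taking the union: the regions partially overlap — summed areas 558.82 mm² minus the doubly-counted overlap 3.14 mm² gives 555.68 mm² — area = 555.68 mm². Checking containment: at z = 19.84 the cross-section extends beyond the z = 11.84 cross-section by about 276.01 mm².

part overhangs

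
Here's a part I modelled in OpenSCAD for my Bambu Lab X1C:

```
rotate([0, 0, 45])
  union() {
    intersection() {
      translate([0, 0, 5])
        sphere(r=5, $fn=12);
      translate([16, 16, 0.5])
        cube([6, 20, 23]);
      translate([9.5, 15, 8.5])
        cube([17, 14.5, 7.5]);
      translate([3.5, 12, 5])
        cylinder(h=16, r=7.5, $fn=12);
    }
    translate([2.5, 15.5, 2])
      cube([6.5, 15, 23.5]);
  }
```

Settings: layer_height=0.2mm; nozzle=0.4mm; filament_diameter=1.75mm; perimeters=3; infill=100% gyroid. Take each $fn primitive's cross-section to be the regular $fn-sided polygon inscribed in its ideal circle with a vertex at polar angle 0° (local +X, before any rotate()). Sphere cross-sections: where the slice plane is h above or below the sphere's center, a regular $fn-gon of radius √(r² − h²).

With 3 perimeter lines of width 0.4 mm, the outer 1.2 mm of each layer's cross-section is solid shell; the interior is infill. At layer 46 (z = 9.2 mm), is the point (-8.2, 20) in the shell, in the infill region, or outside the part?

At z = 9.2 mm: the sphere: section is a regular 12-gon, circumradius = √(r²−h²) = √(5²−4.2²) = 2.713; the cube at (16, 16) is present — its section is the full 6×20 rectangle; the cube at (9.5, 15) (footprint 17×14.5) is included at this height; the r=7.5 cylinder at (3.5, 12) gives a regular 12-gon of circumradius 7.5 (constant along its height); Keeping only the common overlap: the 6×20 cube at (16, 16) does not overlap the r=5 sphere (empty); the 17×14.5 cube at (9.5, 15) does not overlap the running intersection (empty); the r=7.5 cylinder at (3.5, 12) does not overlap the running intersection (empty) — nothing remains; the 6.5×15 cube at (2.5, 15.5) contributes its full rectangle; Combining (union): only the 6.5×15 cube at (2.5, 15.5) is present, so the union is just that shape — 1 connected region; (whole slice rotated 45° about Z — lengths, areas and connectivity unchanged). Overall, the cross-section is a single solid region. Undo the 45° rotation: the query point maps to (8.344, 19.940) in the un-rotated model frame. The nearest boundary edge runs (9.00, 15.50)→(9.00, 30.50); distance from the point to it = 0.66 mm. The point is inside the cross-section, 0.66 mm from the nearest boundary — within the 1.2 mm shell band (3 × 0.4).

shell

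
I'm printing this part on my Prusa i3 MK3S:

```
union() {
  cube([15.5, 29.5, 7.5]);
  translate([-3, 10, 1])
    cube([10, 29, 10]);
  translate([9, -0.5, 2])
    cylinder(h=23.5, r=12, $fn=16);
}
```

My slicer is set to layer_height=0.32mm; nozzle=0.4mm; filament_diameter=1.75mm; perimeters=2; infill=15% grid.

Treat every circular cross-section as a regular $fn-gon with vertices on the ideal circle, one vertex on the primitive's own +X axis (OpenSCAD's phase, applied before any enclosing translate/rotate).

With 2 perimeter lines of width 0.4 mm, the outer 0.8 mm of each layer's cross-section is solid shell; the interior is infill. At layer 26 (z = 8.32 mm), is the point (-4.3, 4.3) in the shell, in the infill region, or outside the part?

outside

At z = 8.32 mm: the cube is not intersected at this z (z outside [0, 7.5]); the cube at (-3, 10) (footprint 10×29) is included at this height; the r=12 cylinder at (9, -0.5) contributes a regular 16-gon of circumradius 12; Taking the union: the regions partially overlap (shared area 2.45 mm²), so overlapping operands fuse into one piece — 1 connected region. Overall, the cross-section is a single solid region. The nearest boundary edge runs (-3.00, -0.50)→(-2.09, 4.09); distance from the point to it = 2.21 mm. The point is not inside any of the regions above, so it lies outside the cross-section (2.21 mm from the nearest boundary).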